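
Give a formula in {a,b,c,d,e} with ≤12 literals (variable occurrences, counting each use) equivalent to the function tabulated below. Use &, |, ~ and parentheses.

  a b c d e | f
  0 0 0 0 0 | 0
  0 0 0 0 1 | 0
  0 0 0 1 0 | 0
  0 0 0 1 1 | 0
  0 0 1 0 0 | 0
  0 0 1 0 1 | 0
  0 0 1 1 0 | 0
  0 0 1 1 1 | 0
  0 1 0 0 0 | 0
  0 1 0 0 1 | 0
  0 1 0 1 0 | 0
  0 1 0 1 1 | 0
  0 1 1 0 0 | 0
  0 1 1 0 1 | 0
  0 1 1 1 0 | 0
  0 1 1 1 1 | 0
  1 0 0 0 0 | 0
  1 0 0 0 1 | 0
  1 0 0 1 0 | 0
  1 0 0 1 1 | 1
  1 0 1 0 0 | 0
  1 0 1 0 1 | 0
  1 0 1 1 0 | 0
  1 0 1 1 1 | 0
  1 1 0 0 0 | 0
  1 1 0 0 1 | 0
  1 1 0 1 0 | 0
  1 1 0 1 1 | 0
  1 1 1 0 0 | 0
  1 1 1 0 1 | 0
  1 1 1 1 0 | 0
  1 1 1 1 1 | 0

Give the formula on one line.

  ~c = 11110000111100001111000011110000
  (~c | b) = 11110000111111111111000011111111
  (d | b) = 00110011111111110011001111111111
  ((~c | b) & (d | b)) = 00110000111111110011000011111111
  ~b = 11111111000000001111111100000000
  (~b & e) = 01010101000000000101010100000000
  (((~c | b) & (d | b)) & (~b & e)) = 00010000000000000001000000000000
  (a | b) = 00000000111111111111111111111111
  (c | (a | b)) = 00001111111111111111111111111111
  ((((~c | b) & (d | b)) & (~b & e)) & (c | (a | b))) = 00000000000000000001000000000000

((((~c | b) & (d | b)) & (~b & e)) & (c | (a | b)))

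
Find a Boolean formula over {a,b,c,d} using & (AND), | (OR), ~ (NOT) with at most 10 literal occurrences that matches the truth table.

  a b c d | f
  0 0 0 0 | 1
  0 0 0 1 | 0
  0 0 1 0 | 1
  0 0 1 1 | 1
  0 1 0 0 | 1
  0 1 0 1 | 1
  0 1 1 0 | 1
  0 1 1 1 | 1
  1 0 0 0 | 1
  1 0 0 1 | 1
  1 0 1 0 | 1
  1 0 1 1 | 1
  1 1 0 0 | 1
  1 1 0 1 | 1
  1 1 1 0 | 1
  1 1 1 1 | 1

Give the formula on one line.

((~d & (~c | a)) | (a | (((d | c) & b) | c)))

  ~d = 1010101010101010
  ~c = 1100110011001100
  (~c | a) = 1100110011111111
  (~d & (~c | a)) = 1000100010101010
  (d | c) = 0111011101110111
  ((d | c) & b) = 0000011100000111
  (((d | c) & b) | c) = 0011011100110111
  (a | (((d | c) & b) | c)) = 0011011111111111
  ((~d & (~c | a)) | (a | (((d | c) & b) | c))) = 1011111111111111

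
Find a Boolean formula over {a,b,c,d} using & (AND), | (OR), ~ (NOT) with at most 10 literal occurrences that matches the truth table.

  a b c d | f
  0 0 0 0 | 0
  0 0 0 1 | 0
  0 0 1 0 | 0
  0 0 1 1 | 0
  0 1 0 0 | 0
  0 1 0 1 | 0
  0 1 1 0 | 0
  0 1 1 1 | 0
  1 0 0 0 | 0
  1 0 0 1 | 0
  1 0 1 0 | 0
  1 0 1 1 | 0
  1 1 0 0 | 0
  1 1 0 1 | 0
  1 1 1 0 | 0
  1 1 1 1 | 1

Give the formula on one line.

((a | (~c & d)) & (((~d | b) & (~b | c)) & (b & d)))

  ~c = 1100110011001100
  (~c & d) = 0100010001000100
  (a | (~c & d)) = 0100010011111111
  ~d = 1010101010101010
  (~d | b) = 1010111110101111
  ~b = 1111000011110000
  (~b | c) = 1111001111110011
  ((~d | b) & (~b | c)) = 1010001110100011
  (b & d) = 0000010100000101
  (((~d | b) & (~b | c)) & (b & d)) = 0000000100000001
  ((a | (~c & d)) & (((~d | b) & (~b | c)) & (b & d))) = 0000000000000001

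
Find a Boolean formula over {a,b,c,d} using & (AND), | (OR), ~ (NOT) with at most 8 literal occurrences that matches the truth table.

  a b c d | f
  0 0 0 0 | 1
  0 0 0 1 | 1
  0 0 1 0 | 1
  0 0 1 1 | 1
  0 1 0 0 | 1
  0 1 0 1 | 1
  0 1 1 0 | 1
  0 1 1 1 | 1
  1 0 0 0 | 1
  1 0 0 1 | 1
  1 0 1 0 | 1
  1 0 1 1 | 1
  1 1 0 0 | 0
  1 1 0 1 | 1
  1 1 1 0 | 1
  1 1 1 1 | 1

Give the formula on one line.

(((~d & (c & (d | b))) | ~a) | (d | ~b))

  ~d = 1010101010101010
  (d | b) = 0101111101011111
  (c & (d | b)) = 0001001100010011
  (~d & (c & (d | b))) = 0000001000000010
  ~a = 1111111100000000
  ((~d & (c & (d | b))) | ~a) = 1111111100000010
  ~b = 1111000011110000
  (d | ~b) = 1111010111110101
  (((~d & (c & (d | b))) | ~a) | (d | ~b)) = 1111111111110111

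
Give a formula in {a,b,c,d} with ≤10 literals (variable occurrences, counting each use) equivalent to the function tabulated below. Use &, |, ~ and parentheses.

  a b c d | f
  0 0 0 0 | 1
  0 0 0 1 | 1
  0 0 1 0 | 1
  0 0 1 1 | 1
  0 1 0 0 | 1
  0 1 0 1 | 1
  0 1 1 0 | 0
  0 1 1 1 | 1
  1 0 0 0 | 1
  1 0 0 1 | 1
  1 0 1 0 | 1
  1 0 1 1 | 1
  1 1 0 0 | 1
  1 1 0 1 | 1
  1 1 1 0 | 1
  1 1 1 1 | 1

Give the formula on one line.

((a | (((~c | b) & d) | ~c)) | (d | (~c | ~b)))

  ~c = 1100110011001100
  (~c | b) = 1100111111001111
  ((~c | b) & d) = 0100010101000101
  (((~c | b) & d) | ~c) = 1100110111001101
  (a | (((~c | b) & d) | ~c)) = 1100110111111111
  ~b = 1111000011110000
  (~c | ~b) = 1111110011111100
  (d | (~c | ~b)) = 1111110111111101
  ((a | (((~c | b) & d) | ~c)) | (d | (~c | ~b))) = 1111110111111111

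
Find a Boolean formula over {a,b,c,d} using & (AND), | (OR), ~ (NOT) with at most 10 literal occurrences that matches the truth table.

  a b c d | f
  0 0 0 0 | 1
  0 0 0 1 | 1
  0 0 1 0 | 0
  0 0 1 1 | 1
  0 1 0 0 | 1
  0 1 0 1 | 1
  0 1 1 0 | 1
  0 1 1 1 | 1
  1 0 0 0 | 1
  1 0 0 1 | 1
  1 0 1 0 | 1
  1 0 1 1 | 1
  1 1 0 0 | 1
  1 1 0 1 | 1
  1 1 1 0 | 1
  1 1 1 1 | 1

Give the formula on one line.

(((((~b & c) | ~d) & (d & (c | a))) | ~c) | (a | b))

  ~b = 1111000011110000
  (~b & c) = 0011000000110000
  ~d = 1010101010101010
  ((~b & c) | ~d) = 1011101010111010
  (c | a) = 0011001111111111
  (d & (c | a)) = 0001000101010101
  (((~b & c) | ~d) & (d & (c | a))) = 0001000000010000
  ~c = 1100110011001100
  ((((~b & c) | ~d) & (d & (c | a))) | ~c) = 1101110011011100
  (a | b) = 0000111111111111
  (((((~b & c) | ~d) & (d & (c | a))) | ~c) | (a | b)) = 1101111111111111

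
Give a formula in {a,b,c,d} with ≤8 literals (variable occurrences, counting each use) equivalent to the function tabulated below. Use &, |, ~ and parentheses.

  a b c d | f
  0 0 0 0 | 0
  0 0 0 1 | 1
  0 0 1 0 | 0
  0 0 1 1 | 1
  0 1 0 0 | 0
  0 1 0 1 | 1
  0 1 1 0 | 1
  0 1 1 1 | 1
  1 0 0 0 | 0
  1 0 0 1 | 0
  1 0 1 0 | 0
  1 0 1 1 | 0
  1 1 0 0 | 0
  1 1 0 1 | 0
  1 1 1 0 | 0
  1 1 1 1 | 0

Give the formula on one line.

  (d | b) = 0101111101011111
  ~a = 1111111100000000
  ((d | b) & ~a) = 0101111100000000
  (d | c) = 0111011101110111
  (((d | b) & ~a) & (d | c)) = 0101011100000000

(((d | b) & ~a) & (d | c))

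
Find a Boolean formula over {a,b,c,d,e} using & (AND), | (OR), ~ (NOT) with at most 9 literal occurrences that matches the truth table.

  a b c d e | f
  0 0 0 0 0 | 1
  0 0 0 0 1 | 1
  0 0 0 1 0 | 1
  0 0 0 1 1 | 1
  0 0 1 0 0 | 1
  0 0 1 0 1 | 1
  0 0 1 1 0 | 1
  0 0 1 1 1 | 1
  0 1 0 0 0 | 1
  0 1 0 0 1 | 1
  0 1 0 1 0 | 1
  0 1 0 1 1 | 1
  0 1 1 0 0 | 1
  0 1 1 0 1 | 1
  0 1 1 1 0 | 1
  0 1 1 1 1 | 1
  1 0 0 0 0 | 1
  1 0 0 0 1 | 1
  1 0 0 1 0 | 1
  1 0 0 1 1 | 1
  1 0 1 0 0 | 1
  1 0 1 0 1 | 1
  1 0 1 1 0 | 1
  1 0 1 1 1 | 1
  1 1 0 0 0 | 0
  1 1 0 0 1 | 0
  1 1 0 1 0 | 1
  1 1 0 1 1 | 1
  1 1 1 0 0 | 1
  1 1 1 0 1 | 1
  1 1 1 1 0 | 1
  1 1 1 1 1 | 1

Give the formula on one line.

  ~b = 11111111000000001111111100000000
  ~d = 11001100110011001100110011001100
  (c & ~d) = 00001100000011000000110000001100
  ((c & ~d) | ~b) = 11111111000011001111111100001100
  (c & b) = 00000000000011110000000000001111
  (((c & ~d) | ~b) & (c & b)) = 00000000000011000000000000001100
  (~b | (((c & ~d) | ~b) & (c & b))) = 11111111000011001111111100001100
  ((~b | (((c & ~d) | ~b) & (c & b))) & ~d) = 11001100000011001100110000001100
  ~a = 11111111111111110000000000000000
  (~a | d) = 11111111111111110011001100110011
  (((~b | (((c & ~d) | ~b) & (c & b))) & ~d) | (~a | d)) = 11111111111111111111111100111111

(((~b | (((c & ~d) | ~b) & (c & b))) & ~d) | (~a | d))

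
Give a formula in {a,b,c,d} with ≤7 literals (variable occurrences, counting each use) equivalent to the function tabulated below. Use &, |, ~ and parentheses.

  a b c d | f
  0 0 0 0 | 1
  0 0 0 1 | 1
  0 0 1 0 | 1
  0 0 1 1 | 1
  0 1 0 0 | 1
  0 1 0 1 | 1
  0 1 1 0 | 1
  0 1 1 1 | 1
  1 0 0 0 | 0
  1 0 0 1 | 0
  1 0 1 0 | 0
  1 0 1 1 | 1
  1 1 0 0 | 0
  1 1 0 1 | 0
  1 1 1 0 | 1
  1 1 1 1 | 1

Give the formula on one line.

  (b | d) = 0101111101011111
  (c & (b | d)) = 0001001100010011
  ~a = 1111111100000000
  ((c & (b | d)) | ~a) = 1111111100010011

((c & (b | d)) | ~a)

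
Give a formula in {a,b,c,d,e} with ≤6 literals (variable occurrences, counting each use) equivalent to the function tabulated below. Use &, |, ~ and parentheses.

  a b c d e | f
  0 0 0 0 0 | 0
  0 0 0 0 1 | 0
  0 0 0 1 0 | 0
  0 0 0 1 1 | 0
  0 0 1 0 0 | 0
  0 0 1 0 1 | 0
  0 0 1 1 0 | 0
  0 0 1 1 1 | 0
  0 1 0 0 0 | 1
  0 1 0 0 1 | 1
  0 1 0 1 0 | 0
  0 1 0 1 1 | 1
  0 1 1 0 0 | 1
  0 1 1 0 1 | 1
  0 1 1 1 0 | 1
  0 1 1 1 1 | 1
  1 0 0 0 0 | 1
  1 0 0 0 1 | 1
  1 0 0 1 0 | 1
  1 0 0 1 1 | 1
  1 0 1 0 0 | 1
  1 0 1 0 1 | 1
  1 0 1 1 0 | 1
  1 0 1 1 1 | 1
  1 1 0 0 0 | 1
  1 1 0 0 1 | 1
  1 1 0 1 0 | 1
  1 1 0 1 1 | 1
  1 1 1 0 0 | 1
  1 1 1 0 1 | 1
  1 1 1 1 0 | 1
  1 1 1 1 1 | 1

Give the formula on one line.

  ~d = 11001100110011001100110011001100
  (e | ~d) = 11011101110111011101110111011101
  (c | (e | ~d)) = 11011111110111111101111111011111
  ((c | (e | ~d)) & b) = 00000000110111110000000011011111
  (a | ((c | (e | ~d)) & b)) = 00000000110111111111111111111111

(a | ((c | (e | ~d)) & b))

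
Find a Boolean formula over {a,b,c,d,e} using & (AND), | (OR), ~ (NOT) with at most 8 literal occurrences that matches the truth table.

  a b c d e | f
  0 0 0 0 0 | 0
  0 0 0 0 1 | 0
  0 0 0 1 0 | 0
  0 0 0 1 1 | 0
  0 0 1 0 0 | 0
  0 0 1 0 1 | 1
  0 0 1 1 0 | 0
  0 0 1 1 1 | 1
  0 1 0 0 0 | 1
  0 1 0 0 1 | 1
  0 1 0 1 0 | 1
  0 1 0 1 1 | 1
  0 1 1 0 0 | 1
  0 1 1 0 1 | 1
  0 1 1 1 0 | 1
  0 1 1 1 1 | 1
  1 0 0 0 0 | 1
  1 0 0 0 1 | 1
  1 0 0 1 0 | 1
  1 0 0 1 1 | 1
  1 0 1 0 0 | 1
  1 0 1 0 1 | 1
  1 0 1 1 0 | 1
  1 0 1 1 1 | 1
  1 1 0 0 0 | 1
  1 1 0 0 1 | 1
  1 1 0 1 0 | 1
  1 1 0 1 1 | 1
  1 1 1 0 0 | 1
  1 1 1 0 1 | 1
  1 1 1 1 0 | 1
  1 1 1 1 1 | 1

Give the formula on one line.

  (c | b) = 00001111111111110000111111111111
  (b | e) = 01010101111111110101010111111111
  ((c | b) & (b | e)) = 00000101111111110000010111111111
  (b | a) = 00000000111111111111111111111111
  (((c | b) & (b | e)) | (b | a)) = 00000101111111111111111111111111

(((c | b) & (b | e)) | (b | a))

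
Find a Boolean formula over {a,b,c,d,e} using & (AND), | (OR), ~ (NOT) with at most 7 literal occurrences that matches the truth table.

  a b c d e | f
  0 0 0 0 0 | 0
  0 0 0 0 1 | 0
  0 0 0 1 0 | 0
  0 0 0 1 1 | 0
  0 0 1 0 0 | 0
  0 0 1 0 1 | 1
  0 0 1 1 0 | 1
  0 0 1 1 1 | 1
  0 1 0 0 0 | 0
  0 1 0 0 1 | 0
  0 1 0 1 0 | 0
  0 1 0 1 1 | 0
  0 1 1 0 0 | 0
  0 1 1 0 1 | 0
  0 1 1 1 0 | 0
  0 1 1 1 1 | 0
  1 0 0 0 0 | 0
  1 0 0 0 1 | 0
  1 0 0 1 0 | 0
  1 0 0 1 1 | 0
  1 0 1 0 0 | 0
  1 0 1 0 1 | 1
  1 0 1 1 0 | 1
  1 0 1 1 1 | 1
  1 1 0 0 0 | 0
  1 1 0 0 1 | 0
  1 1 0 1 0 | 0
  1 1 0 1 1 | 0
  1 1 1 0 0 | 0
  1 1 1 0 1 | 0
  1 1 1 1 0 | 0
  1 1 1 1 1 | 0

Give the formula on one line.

  (d | e) = 01110111011101110111011101110111
  ~b = 11111111000000001111111100000000
  (b | c) = 00001111111111110000111111111111
  (~b & (b | c)) = 00001111000000000000111100000000
  ((d | e) & (~b & (b | c))) = 00000111000000000000011100000000

((d | e) & (~b & (b | c)))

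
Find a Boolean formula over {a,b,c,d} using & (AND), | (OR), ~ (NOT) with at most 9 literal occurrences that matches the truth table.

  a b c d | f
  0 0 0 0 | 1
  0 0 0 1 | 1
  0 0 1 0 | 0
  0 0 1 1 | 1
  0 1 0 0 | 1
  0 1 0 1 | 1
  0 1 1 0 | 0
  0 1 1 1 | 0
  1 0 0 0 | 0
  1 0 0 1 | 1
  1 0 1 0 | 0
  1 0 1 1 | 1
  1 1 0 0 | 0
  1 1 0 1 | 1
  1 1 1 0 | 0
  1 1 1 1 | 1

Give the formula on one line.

  ~d = 1010101010101010
  (c | ~d) = 1011101110111011
  ~a = 1111111100000000
  ~c = 1100110011001100
  (~a & ~c) = 1100110000000000
  ((c | ~d) & (~a & ~c)) = 1000100000000000
  (~c | a) = 1100110011111111
  ~b = 1111000011110000
  (~b & c) = 0011000000110000
  ((~c | a) | (~b & c)) = 1111110011111111
  (((~c | a) | (~b & c)) & d) = 0101010001010101
  (((c | ~d) & (~a & ~c)) | (((~c | a) | (~b & c)) & d)) = 1101110001010101

(((c | ~d) & (~a & ~c)) | (((~c | a) | (~b & c)) & d))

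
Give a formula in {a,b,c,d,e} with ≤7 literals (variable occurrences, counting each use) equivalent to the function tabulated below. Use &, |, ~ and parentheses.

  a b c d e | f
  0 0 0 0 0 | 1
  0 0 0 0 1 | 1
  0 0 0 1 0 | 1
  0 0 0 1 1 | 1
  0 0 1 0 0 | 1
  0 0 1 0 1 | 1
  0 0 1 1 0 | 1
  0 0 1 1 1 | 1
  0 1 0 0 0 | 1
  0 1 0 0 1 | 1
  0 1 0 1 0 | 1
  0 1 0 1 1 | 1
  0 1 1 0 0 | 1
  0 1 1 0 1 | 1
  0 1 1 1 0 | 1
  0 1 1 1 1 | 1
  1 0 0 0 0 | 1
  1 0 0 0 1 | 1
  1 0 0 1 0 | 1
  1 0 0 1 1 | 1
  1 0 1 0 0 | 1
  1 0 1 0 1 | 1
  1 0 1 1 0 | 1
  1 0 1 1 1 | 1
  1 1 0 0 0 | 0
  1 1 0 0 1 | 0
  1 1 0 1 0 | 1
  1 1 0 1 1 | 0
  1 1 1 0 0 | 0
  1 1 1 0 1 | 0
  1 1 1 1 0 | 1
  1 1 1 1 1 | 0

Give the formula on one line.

  (d | e) = 01110111011101110111011101110111
  ~e = 10101010101010101010101010101010
  (b & ~e) = 00000000101010100000000010101010
  ((d | e) & (b & ~e)) = 00000000001000100000000000100010
  ~b = 11111111000000001111111100000000
  ~a = 11111111111111110000000000000000
  (~b | ~a) = 11111111111111111111111100000000
  (((d | e) & (b & ~e)) | (~b | ~a)) = 11111111111111111111111100100010

(((d | e) & (b & ~e)) | (~b | ~a))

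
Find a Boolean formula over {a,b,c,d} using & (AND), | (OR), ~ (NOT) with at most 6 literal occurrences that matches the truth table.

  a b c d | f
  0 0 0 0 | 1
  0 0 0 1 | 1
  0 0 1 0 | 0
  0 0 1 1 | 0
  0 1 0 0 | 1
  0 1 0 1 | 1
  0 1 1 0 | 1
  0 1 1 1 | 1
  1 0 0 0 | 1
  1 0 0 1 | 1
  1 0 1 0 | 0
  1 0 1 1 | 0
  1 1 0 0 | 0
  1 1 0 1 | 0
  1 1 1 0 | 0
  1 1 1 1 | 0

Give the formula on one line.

((~a & b) | (~c & ~b))

  ~a = 1111111100000000
  (~a & b) = 0000111100000000
  ~c = 1100110011001100
  ~b = 1111000011110000
  (~c & ~b) = 1100000011000000
  ((~a & b) | (~c & ~b)) = 1100111111000000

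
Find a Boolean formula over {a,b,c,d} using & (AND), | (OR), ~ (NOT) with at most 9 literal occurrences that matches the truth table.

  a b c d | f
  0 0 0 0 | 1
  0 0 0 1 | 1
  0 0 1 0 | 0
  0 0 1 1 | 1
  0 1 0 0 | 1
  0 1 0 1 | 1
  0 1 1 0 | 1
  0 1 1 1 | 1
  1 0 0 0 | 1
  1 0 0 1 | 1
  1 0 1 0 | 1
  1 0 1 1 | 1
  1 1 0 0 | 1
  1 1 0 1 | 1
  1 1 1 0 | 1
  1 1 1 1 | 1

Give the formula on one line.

(((a | ~c) | d) | ((~a & b) | a))

  ~c = 1100110011001100
  (a | ~c) = 1100110011111111
  ((a | ~c) | d) = 1101110111111111
  ~a = 1111111100000000
  (~a & b) = 0000111100000000
  ((~a & b) | a) = 0000111111111111
  (((a | ~c) | d) | ((~a & b) | a)) = 1101111111111111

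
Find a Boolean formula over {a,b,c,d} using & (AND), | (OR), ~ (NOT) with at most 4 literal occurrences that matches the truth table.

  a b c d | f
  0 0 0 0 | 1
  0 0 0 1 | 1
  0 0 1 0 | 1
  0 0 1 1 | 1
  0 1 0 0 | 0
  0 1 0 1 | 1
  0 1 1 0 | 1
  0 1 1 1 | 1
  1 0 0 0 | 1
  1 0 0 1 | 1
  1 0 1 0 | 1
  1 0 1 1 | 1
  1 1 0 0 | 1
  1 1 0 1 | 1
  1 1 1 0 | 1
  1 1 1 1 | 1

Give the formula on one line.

  ~b = 1111000011110000
  (~b | c) = 1111001111110011
  ((~b | c) | a) = 1111001111111111
  (((~b | c) | a) | d) = 1111011111111111

(((~b | c) | a) | d)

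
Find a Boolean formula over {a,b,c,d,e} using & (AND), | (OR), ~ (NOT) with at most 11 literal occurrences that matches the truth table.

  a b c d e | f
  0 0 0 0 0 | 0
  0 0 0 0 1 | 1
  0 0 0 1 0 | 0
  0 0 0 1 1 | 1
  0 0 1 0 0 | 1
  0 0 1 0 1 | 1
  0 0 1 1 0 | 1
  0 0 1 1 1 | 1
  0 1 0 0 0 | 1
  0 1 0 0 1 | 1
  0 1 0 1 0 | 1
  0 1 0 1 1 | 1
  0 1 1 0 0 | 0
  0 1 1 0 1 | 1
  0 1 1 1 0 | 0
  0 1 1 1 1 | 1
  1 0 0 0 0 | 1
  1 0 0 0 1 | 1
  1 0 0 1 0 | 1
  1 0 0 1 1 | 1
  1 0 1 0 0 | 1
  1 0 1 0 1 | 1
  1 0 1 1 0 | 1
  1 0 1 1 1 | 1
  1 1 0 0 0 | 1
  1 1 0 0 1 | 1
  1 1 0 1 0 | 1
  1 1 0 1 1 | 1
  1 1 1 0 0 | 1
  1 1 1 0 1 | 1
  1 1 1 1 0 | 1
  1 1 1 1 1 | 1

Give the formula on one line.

  (b | a) = 00000000111111111111111111111111
  (c | (b | a)) = 00001111111111111111111111111111
  ~c = 11110000111100001111000011110000
  ~b = 11111111000000001111111100000000
  (a | ~b) = 11111111000000001111111111111111
  (~c | (a | ~b)) = 11111111111100001111111111111111
  ((c | (b | a)) & (~c | (a | ~b))) = 00001111111100001111111111111111
  (a | e) = 01010101010101011111111111111111
  (((c | (b | a)) & (~c | (a | ~b))) | (a | e)) = 01011111111101011111111111111111

(((c | (b | a)) & (~c | (a | ~b))) | (a | e))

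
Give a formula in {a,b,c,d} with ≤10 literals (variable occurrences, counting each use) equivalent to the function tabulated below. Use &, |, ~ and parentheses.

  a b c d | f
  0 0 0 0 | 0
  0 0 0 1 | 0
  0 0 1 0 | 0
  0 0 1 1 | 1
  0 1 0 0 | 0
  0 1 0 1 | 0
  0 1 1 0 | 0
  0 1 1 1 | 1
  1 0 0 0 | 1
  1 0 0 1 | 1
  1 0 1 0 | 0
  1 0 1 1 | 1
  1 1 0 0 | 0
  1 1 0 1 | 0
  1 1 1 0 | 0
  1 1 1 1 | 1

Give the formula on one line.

  (c & d) = 0001000100010001
  ~b = 1111000011110000
  (a & ~b) = 0000000011110000
  ~c = 1100110011001100
  ~a = 1111111100000000
  (~c | ~a) = 1111111111001100
  ((~c | ~a) & a) = 0000000011001100
  ((a & ~b) & ((~c | ~a) & a)) = 0000000011000000
  ((c & d) | ((a & ~b) & ((~c | ~a) & a))) = 0001000111010001

((c & d) | ((a & ~b) & ((~c | ~a) & a)))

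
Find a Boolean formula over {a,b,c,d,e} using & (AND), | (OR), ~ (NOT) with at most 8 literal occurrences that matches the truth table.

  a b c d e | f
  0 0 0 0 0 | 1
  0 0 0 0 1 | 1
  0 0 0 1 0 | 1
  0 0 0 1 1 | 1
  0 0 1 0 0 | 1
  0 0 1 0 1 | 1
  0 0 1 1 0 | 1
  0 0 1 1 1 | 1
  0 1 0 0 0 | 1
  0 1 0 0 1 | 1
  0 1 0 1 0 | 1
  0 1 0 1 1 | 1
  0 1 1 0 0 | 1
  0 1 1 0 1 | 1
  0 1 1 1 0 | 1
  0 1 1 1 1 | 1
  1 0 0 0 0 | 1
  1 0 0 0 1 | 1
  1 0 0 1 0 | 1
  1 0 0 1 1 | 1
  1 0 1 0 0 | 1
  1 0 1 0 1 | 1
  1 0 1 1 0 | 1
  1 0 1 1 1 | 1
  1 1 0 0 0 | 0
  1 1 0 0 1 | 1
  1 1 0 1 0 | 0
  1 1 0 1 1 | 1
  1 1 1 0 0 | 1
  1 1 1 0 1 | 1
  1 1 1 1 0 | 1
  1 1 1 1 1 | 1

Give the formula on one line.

  ~a = 11111111111111110000000000000000
  (c | ~a) = 11111111111111110000111100001111
  ~b = 11111111000000001111111100000000
  (e | ~a) = 11111111111111110101010101010101
  (~b | (e | ~a)) = 11111111111111111111111101010101
  ((c | ~a) | (~b | (e | ~a))) = 11111111111111111111111101011111

((c | ~a) | (~b | (e | ~a)))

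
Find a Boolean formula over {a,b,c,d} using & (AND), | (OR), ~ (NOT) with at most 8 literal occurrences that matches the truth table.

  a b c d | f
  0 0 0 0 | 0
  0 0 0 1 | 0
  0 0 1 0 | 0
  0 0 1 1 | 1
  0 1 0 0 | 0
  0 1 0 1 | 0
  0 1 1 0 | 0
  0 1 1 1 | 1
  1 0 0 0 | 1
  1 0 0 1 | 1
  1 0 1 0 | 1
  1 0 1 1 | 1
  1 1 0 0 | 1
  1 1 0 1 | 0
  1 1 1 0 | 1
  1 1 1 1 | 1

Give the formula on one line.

  ~d = 1010101010101010
  ~a = 1111111100000000
  ~b = 1111000011110000
  (~a | ~b) = 1111111111110000
  ((~a | ~b) | c) = 1111111111110011
  (~d | ((~a | ~b) | c)) = 1111111111111011
  (a & (~d | ((~a | ~b) | c))) = 0000000011111011
  (c & d) = 0001000100010001
  ((a & (~d | ((~a | ~b) | c))) | (c & d)) = 0001000111111011

((a & (~d | ((~a | ~b) | c))) | (c & d))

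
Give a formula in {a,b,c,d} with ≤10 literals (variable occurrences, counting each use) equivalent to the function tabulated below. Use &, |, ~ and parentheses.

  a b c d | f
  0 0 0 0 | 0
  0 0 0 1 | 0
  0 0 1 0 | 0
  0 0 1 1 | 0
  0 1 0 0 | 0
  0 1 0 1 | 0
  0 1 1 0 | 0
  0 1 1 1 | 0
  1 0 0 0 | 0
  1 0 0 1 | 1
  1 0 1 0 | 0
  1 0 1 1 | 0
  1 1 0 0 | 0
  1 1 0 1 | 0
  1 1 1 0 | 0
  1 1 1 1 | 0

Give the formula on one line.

  ~c = 1100110011001100
  (~c | b) = 1100111111001111
  ~b = 1111000011110000
  ((~c | b) & ~b) = 1100000011000000
  ~a = 1111111100000000
  (((~c | b) & ~b) | ~a) = 1111111111000000
  (~b & a) = 0000000011110000
  (c | d) = 0111011101110111
  ((~b & a) & (c | d)) = 0000000001110000
  ((((~c | b) & ~b) | ~a) & ((~b & a) & (c | d))) = 0000000001000000

((((~c | b) & ~b) | ~a) & ((~b & a) & (c | d)))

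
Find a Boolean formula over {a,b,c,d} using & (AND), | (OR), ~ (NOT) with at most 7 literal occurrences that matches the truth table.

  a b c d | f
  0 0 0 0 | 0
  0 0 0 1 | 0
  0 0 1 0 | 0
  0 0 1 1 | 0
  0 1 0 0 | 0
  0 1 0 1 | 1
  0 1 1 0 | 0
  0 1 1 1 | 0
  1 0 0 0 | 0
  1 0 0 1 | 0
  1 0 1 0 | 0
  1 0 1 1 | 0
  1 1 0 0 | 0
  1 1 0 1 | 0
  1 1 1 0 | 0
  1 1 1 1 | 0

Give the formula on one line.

((~a & b) & (d & (~c & (a | d))))

  ~a = 1111111100000000
  (~a & b) = 0000111100000000
  ~c = 1100110011001100
  (a | d) = 0101010111111111
  (~c & (a | d)) = 0100010011001100
  (d & (~c & (a | d))) = 0100010001000100
  ((~a & b) & (d & (~c & (a | d)))) = 0000010000000000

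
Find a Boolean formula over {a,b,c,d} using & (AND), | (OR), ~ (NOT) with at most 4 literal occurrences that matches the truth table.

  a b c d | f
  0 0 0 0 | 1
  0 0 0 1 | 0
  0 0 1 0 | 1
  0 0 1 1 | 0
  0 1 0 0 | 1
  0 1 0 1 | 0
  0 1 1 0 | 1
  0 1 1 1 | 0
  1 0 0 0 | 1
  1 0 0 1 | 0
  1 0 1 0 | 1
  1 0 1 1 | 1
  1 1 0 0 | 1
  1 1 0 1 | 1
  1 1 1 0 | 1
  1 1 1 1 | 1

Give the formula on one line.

  (b | c) = 0011111100111111
  ((b | c) & a) = 0000000000111111
  ~d = 1010101010101010
  (((b | c) & a) | ~d) = 1010101010111111

(((b | c) & a) | ~d)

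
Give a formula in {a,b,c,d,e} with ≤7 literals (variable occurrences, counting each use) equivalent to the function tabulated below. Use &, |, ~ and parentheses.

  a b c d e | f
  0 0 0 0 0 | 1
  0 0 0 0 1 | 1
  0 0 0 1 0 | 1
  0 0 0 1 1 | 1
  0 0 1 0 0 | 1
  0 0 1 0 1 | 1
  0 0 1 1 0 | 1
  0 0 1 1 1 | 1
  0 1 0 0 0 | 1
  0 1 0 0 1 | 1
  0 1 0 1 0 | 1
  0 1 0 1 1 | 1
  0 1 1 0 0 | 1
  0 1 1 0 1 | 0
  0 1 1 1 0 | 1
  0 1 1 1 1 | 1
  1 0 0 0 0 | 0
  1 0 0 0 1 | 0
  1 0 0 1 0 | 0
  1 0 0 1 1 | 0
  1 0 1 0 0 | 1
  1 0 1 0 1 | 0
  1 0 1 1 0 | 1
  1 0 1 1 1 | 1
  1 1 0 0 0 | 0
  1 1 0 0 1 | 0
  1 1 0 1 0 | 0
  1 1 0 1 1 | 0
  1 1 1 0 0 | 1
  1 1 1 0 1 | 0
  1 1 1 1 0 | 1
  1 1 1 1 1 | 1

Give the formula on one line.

(((~c | (~e | ~b)) & ~a) | ((~e | d) & c))

  ~c = 11110000111100001111000011110000
  ~e = 10101010101010101010101010101010
  ~b = 11111111000000001111111100000000
  (~e | ~b) = 11111111101010101111111110101010
  (~c | (~e | ~b)) = 11111111111110101111111111111010
  ~a = 11111111111111110000000000000000
  ((~c | (~e | ~b)) & ~a) = 11111111111110100000000000000000
  (~e | d) = 10111011101110111011101110111011
  ((~e | d) & c) = 00001011000010110000101100001011
  (((~c | (~e | ~b)) & ~a) | ((~e | d) & c)) = 11111111111110110000101100001011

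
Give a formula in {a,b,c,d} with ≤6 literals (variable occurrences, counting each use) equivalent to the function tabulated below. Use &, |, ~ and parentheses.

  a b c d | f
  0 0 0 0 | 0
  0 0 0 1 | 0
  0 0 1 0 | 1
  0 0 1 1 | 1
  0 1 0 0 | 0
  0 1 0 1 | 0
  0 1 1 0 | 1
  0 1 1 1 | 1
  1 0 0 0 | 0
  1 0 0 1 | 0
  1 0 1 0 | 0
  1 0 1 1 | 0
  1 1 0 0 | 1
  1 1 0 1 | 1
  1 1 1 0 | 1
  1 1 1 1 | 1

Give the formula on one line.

  ~a = 1111111100000000
  (c & ~a) = 0011001100000000
  (b & a) = 0000000000001111
  ((c & ~a) | (b & a)) = 0011001100001111

((c & ~a) | (b & a))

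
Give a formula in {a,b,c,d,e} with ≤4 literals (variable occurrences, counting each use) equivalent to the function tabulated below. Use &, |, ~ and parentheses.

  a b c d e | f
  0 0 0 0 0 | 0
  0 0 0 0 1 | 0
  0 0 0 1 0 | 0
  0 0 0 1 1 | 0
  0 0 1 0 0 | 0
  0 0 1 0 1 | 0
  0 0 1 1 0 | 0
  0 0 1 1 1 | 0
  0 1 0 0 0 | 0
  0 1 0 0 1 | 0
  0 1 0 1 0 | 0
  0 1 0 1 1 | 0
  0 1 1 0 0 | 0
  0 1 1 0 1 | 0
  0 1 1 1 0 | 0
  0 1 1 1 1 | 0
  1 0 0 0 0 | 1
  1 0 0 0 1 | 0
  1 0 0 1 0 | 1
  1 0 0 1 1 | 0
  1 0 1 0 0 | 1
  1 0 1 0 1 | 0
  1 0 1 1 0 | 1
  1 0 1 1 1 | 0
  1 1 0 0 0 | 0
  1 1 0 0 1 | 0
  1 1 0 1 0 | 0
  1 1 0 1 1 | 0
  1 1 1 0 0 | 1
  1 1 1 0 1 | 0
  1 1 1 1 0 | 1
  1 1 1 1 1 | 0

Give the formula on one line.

  ~e = 10101010101010101010101010101010
  ~b = 11111111000000001111111100000000
  (c | ~b) = 11111111000011111111111100001111
  ((c | ~b) & a) = 00000000000000001111111100001111
  (~e & ((c | ~b) & a)) = 00000000000000001010101000001010

(~e & ((c | ~b) & a))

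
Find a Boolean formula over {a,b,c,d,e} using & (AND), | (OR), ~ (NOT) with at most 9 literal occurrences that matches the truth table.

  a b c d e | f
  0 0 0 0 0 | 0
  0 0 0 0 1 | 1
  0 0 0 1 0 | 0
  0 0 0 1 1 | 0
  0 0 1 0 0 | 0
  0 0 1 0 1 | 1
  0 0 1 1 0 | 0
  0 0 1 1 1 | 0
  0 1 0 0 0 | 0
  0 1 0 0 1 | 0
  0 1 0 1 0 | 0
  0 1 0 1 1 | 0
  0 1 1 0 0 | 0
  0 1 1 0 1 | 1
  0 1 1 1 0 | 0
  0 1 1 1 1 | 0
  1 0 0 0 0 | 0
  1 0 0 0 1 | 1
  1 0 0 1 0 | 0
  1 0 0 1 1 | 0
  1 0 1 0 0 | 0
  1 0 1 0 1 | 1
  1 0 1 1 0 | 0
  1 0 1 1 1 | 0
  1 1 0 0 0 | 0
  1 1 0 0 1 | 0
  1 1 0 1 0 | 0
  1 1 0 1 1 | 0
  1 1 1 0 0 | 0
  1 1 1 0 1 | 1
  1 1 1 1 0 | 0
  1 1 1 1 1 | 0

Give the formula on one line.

((~d & ((d & ~c) | e)) & ((((a | b) & d) | ~b) | c))

  ~d = 11001100110011001100110011001100
  ~c = 11110000111100001111000011110000
  (d & ~c) = 00110000001100000011000000110000
  ((d & ~c) | e) = 01110101011101010111010101110101
  (~d & ((d & ~c) | e)) = 01000100010001000100010001000100
  (a | b) = 00000000111111111111111111111111
  ((a | b) & d) = 00000000001100110011001100110011
  ~b = 11111111000000001111111100000000
  (((a | b) & d) | ~b) = 11111111001100111111111100110011
  ((((a | b) & d) | ~b) | c) = 11111111001111111111111100111111
  ((~d & ((d & ~c) | e)) & ((((a | b) & d) | ~b) | c)) = 01000100000001000100010000000100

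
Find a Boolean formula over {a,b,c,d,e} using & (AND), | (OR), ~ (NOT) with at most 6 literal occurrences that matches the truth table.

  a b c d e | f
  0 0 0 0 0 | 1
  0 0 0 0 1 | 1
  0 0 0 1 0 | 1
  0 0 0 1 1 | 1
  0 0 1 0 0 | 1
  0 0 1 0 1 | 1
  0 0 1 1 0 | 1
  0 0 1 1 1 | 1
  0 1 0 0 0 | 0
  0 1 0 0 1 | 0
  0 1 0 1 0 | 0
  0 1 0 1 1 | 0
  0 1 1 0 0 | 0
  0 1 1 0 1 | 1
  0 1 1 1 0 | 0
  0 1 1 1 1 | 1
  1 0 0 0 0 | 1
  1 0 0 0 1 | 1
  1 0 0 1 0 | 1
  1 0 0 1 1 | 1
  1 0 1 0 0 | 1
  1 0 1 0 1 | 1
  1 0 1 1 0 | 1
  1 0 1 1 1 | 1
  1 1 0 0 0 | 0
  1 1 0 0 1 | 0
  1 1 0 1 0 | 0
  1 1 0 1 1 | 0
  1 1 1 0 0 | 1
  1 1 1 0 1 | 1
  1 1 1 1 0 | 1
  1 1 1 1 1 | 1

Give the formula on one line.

(((~c | ~b) | (a | e)) & (~b | c))

  ~c = 11110000111100001111000011110000
  ~b = 11111111000000001111111100000000
  (~c | ~b) = 11111111111100001111111111110000
  (a | e) = 01010101010101011111111111111111
  ((~c | ~b) | (a | e)) = 11111111111101011111111111111111
  (~b | c) = 11111111000011111111111100001111
  (((~c | ~b) | (a | e)) & (~b | c)) = 11111111000001011111111100001111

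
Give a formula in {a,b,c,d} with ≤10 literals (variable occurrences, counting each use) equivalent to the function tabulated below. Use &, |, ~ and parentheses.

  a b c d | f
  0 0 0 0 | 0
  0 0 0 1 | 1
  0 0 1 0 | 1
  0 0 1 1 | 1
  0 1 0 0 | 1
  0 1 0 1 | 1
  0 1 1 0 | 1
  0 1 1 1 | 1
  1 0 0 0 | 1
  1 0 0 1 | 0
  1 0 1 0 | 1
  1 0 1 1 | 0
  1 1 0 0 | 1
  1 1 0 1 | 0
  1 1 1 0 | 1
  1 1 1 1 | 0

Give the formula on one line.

((~d | (d & ~a)) & ((((c | b) | a) & (b | ~d)) | d))

  ~d = 1010101010101010
  ~a = 1111111100000000
  (d & ~a) = 0101010100000000
  (~d | (d & ~a)) = 1111111110101010
  (c | b) = 0011111100111111
  ((c | b) | a) = 0011111111111111
  (b | ~d) = 1010111110101111
  (((c | b) | a) & (b | ~d)) = 0010111110101111
  ((((c | b) | a) & (b | ~d)) | d) = 0111111111111111
  ((~d | (d & ~a)) & ((((c | b) | a) & (b | ~d)) | d)) = 0111111110101010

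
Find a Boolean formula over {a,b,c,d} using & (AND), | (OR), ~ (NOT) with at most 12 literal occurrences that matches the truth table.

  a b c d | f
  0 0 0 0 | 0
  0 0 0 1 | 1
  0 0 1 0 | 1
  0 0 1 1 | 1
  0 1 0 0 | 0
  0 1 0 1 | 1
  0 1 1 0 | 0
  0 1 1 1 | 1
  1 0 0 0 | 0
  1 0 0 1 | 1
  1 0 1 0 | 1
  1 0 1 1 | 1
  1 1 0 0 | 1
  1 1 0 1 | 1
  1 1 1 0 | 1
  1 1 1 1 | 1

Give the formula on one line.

((~b & (b | (c | d))) | ((((a | c) & b) & a) | d))

  ~b = 1111000011110000
  (c | d) = 0111011101110111
  (b | (c | d)) = 0111111101111111
  (~b & (b | (c | d))) = 0111000001110000
  (a | c) = 0011001111111111
  ((a | c) & b) = 0000001100001111
  (((a | c) & b) & a) = 0000000000001111
  ((((a | c) & b) & a) | d) = 0101010101011111
  ((~b & (b | (c | d))) | ((((a | c) & b) & a) | d)) = 0111010101111111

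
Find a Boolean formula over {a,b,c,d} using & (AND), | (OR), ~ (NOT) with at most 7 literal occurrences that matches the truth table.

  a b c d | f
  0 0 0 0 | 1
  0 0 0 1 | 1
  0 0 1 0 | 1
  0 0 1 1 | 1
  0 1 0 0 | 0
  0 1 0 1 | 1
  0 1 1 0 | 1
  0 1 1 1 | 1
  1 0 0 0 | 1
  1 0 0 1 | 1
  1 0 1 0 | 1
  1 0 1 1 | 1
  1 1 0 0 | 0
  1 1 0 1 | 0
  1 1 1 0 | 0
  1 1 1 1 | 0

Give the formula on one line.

  (d | c) = 0111011101110111
  ~a = 1111111100000000
  ((d | c) & ~a) = 0111011100000000
  (((d | c) & ~a) & b) = 0000011100000000
  ~b = 1111000011110000
  ((((d | c) & ~a) & b) | ~b) = 1111011111110000

((((d | c) & ~a) & b) | ~b)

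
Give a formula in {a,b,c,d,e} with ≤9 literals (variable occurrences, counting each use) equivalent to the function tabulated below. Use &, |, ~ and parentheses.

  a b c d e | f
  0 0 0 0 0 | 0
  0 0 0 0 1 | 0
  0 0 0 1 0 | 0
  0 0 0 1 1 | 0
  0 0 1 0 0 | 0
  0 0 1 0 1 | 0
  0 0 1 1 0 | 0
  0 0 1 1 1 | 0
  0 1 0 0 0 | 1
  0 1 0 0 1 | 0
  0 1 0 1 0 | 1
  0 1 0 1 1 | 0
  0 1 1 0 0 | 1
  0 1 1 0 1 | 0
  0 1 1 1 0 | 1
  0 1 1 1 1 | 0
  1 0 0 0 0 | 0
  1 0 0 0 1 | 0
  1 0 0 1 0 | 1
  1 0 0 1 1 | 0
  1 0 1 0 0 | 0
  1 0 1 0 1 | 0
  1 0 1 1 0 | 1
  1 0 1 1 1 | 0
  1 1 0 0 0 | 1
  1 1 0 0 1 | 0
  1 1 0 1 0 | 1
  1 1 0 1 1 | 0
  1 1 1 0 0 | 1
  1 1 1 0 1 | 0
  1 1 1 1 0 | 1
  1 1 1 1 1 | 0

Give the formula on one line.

((~e & (b | a)) & ((d | e) | (~d & b)))

  ~e = 10101010101010101010101010101010
  (b | a) = 00000000111111111111111111111111
  (~e & (b | a)) = 00000000101010101010101010101010
  (d | e) = 01110111011101110111011101110111
  ~d = 11001100110011001100110011001100
  (~d & b) = 00000000110011000000000011001100
  ((d | e) | (~d & b)) = 01110111111111110111011111111111
  ((~e & (b | a)) & ((d | e) | (~d & b))) = 00000000101010100010001010101010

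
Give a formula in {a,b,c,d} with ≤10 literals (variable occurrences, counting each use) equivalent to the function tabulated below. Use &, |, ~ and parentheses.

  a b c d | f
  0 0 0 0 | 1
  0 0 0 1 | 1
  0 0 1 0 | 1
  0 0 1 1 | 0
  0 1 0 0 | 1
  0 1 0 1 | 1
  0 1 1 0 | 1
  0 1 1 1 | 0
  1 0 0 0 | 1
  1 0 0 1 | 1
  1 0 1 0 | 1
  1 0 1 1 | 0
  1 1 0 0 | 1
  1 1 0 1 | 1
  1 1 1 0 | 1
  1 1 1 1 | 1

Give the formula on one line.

((~c | ~d) | (a & ((c & ((c & b) | ~d)) | ~c)))

  ~c = 1100110011001100
  ~d = 1010101010101010
  (~c | ~d) = 1110111011101110
  (c & b) = 0000001100000011
  ((c & b) | ~d) = 1010101110101011
  (c & ((c & b) | ~d)) = 0010001100100011
  ((c & ((c & b) | ~d)) | ~c) = 1110111111101111
  (a & ((c & ((c & b) | ~d)) | ~c)) = 0000000011101111
  ((~c | ~d) | (a & ((c & ((c & b) | ~d)) | ~c))) = 1110111011101111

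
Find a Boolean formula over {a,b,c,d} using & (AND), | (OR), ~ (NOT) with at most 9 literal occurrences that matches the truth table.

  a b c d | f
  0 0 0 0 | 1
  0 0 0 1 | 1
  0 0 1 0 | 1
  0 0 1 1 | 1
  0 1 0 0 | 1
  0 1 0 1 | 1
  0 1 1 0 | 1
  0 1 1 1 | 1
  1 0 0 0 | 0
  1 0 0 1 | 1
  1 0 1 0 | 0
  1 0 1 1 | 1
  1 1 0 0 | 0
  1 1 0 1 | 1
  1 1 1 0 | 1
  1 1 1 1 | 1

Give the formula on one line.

  (c & b) = 0000001100000011
  (d | (c & b)) = 0101011101010111
  ~a = 1111111100000000
  (~a | d) = 1111111101010101
  ~c = 1100110011001100
  ~b = 1111000011110000
  (~c | ~b) = 1111110011111100
  ~d = 1010101010101010
  ((~c | ~b) & ~d) = 1010100010101000
  ((~a | d) & ((~c | ~b) & ~d)) = 1010100000000000
  ((d | (c & b)) | ((~a | d) & ((~c | ~b) & ~d))) = 1111111101010111

((d | (c & b)) | ((~a | d) & ((~c | ~b) & ~d)))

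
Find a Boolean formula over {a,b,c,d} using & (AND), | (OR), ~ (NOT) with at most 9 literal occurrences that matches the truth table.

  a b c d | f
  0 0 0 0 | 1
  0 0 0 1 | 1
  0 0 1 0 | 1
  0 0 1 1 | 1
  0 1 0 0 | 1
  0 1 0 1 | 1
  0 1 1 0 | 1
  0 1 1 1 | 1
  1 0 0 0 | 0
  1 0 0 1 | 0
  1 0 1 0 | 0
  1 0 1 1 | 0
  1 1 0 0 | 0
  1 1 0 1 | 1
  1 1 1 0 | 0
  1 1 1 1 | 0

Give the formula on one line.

((d & (b & ((~c & b) | (~c & ~d)))) | ~a)

  ~c = 1100110011001100
  (~c & b) = 0000110000001100
  ~d = 1010101010101010
  (~c & ~d) = 1000100010001000
  ((~c & b) | (~c & ~d)) = 1000110010001100
  (b & ((~c & b) | (~c & ~d))) = 0000110000001100
  (d & (b & ((~c & b) | (~c & ~d)))) = 0000010000000100
  ~a = 1111111100000000
  ((d & (b & ((~c & b) | (~c & ~d)))) | ~a) = 1111111100000100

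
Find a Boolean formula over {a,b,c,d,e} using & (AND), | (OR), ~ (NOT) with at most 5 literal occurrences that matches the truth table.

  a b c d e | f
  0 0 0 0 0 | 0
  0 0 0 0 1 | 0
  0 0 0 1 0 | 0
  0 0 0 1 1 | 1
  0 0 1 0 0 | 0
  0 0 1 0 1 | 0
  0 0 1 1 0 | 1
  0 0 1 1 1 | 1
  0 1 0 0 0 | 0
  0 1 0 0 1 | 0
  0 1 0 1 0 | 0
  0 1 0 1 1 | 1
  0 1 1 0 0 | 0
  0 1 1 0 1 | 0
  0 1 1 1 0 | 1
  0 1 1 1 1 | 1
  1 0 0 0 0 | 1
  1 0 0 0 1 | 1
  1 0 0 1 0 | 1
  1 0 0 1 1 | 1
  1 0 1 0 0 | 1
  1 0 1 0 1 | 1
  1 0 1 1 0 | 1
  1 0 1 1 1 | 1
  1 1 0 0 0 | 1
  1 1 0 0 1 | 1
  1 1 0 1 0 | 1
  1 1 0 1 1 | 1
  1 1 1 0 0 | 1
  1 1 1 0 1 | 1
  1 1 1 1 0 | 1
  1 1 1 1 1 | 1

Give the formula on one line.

  (a | d) = 00110011001100111111111111111111
  (a | e) = 01010101010101011111111111111111
  ((a | e) | c) = 01011111010111111111111111111111
  ((a | d) & ((a | e) | c)) = 00010011000100111111111111111111

((a | d) & ((a | e) | c))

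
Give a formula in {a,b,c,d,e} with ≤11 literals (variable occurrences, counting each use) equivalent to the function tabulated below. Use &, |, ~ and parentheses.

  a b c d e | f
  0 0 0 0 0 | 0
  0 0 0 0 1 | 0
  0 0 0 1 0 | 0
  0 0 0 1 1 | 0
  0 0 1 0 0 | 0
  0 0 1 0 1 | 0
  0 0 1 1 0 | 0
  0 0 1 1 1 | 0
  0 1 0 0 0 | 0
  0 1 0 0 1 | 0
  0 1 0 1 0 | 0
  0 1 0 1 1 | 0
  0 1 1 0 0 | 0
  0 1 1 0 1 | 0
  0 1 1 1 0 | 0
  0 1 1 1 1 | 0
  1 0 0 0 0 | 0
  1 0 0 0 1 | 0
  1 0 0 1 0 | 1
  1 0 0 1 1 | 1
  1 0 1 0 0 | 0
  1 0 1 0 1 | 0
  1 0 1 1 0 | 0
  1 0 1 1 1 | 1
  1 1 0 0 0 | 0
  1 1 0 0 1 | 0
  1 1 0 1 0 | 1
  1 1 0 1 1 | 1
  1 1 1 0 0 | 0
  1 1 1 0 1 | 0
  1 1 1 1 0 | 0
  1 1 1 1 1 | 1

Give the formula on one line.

  ~c = 11110000111100001111000011110000
  ~d = 11001100110011001100110011001100
  (~c | ~d) = 11111100111111001111110011111100
  (e & c) = 00000101000001010000010100000101
  (c & a) = 00000000000000000000111100001111
  ((e & c) & (c & a)) = 00000000000000000000010100000101
  ((~c | ~d) | ((e & c) & (c & a))) = 11111100111111001111110111111101
  (a & d) = 00000000000000000011001100110011
  (((~c | ~d) | ((e & c) & (c & a))) & (a & d)) = 00000000000000000011000100110001

(((~c | ~d) | ((e & c) & (c & a))) & (a & d))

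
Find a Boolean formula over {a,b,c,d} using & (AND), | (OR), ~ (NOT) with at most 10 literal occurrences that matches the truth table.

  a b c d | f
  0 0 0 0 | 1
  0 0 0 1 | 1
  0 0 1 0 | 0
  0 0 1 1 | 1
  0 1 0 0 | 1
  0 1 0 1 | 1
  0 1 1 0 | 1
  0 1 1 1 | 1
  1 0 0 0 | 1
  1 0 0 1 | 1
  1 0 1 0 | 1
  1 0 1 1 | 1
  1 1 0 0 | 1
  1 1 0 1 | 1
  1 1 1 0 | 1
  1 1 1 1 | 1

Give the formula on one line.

(((b | ~c) | a) | (((c | ~a) & b) | (d | (b & c))))

  ~c = 1100110011001100
  (b | ~c) = 1100111111001111
  ((b | ~c) | a) = 1100111111111111
  ~a = 1111111100000000
  (c | ~a) = 1111111100110011
  ((c | ~a) & b) = 0000111100000011
  (b & c) = 0000001100000011
  (d | (b & c)) = 0101011101010111
  (((c | ~a) & b) | (d | (b & c))) = 0101111101010111
  (((b | ~c) | a) | (((c | ~a) & b) | (d | (b & c)))) = 1101111111111111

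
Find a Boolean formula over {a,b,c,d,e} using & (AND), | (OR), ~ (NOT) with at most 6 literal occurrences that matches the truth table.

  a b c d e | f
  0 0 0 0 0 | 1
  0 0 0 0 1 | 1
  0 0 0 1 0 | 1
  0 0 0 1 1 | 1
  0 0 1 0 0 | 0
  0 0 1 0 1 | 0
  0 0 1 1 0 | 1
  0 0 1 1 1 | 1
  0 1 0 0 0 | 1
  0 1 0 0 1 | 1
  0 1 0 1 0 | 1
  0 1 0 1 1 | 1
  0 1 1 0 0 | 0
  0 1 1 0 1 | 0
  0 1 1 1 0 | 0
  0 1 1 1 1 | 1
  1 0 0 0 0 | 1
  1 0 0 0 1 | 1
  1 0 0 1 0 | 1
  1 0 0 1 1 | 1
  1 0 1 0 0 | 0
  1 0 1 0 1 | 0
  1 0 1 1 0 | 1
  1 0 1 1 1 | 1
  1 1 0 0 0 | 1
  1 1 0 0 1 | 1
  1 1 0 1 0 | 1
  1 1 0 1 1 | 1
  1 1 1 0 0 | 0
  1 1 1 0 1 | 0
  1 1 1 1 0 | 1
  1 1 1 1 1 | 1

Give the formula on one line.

  ~b = 11111111000000001111111100000000
  (~b | a) = 11111111000000001111111111111111
  (e | ~b) = 11111111010101011111111101010101
  ((~b | a) | (e | ~b)) = 11111111010101011111111111111111
  (d & ((~b | a) | (e | ~b))) = 00110011000100010011001100110011
  ~c = 11110000111100001111000011110000
  ((d & ((~b | a) | (e | ~b))) | ~c) = 11110011111100011111001111110011

((d & ((~b | a) | (e | ~b))) | ~c)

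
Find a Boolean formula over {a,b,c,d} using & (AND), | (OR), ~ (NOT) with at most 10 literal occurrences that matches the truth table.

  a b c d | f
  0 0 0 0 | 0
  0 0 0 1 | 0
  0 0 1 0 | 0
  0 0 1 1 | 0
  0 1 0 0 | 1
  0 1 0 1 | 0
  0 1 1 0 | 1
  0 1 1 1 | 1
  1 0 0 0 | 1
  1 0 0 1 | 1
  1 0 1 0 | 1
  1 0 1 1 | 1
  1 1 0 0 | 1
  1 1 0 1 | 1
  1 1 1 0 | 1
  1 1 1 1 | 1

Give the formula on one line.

(a | (b & (((~c | b) | ~d) & ((~d | a) | c))))

  ~c = 1100110011001100
  (~c | b) = 1100111111001111
  ~d = 1010101010101010
  ((~c | b) | ~d) = 1110111111101111
  (~d | a) = 1010101011111111
  ((~d | a) | c) = 1011101111111111
  (((~c | b) | ~d) & ((~d | a) | c)) = 1010101111101111
  (b & (((~c | b) | ~d) & ((~d | a) | c))) = 0000101100001111
  (a | (b & (((~c | b) | ~d) & ((~d | a) | c)))) = 0000101111111111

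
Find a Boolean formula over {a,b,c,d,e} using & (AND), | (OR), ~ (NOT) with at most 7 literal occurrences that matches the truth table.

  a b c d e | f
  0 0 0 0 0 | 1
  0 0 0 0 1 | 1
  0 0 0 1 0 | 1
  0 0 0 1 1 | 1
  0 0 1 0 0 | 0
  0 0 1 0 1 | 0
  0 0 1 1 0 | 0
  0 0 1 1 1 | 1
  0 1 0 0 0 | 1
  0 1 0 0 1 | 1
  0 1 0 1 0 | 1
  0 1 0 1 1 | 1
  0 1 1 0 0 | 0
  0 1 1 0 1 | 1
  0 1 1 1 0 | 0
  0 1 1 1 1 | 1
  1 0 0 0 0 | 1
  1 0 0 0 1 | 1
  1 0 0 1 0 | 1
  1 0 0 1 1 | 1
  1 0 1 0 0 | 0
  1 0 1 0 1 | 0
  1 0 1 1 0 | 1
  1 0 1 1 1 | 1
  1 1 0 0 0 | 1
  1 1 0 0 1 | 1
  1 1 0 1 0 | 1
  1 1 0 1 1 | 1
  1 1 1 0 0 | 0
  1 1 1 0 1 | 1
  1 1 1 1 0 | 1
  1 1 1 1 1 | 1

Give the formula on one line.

((~c | (d & (a | e))) | (b & e))

  ~c = 11110000111100001111000011110000
  (a | e) = 01010101010101011111111111111111
  (d & (a | e)) = 00010001000100010011001100110011
  (~c | (d & (a | e))) = 11110001111100011111001111110011
  (b & e) = 00000000010101010000000001010101
  ((~c | (d & (a | e))) | (b & e)) = 11110001111101011111001111110111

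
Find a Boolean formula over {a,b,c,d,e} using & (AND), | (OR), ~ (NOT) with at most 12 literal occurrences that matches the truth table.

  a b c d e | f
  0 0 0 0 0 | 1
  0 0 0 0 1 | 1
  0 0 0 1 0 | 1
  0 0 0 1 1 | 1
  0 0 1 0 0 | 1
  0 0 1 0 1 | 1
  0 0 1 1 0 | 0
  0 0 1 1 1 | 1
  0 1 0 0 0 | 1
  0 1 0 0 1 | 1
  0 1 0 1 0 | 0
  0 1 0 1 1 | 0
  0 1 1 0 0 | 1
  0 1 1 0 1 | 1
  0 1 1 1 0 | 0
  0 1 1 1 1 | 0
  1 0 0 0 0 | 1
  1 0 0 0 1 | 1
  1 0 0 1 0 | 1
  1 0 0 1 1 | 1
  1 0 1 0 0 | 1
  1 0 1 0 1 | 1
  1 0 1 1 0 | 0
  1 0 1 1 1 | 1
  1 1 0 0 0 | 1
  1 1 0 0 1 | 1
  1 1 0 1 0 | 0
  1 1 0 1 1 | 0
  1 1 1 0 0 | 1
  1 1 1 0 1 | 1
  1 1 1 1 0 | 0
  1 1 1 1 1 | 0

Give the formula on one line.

((((~b | ~d) & (e | ~c)) & ((~b | ~c) | (~a & d))) | ~d)

  ~b = 11111111000000001111111100000000
  ~d = 11001100110011001100110011001100
  (~b | ~d) = 11111111110011001111111111001100
  ~c = 11110000111100001111000011110000
  (e | ~c) = 11110101111101011111010111110101
  ((~b | ~d) & (e | ~c)) = 11110101110001001111010111000100
  (~b | ~c) = 11111111111100001111111111110000
  ~a = 11111111111111110000000000000000
  (~a & d) = 00110011001100110000000000000000
  ((~b | ~c) | (~a & d)) = 11111111111100111111111111110000
  (((~b | ~d) & (e | ~c)) & ((~b | ~c) | (~a & d))) = 11110101110000001111010111000000
  ((((~b | ~d) & (e | ~c)) & ((~b | ~c) | (~a & d))) | ~d) = 11111101110011001111110111001100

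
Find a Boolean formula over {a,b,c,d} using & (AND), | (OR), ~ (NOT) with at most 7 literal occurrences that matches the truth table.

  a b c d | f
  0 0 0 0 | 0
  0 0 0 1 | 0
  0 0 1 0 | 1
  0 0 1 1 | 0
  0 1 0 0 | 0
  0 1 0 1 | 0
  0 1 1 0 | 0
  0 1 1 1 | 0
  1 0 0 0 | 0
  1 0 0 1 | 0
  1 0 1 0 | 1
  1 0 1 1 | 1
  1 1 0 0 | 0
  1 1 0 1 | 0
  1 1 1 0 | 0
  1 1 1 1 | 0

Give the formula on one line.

(((a | (~d & ~a)) & ~b) & c)

  ~d = 1010101010101010
  ~a = 1111111100000000
  (~d & ~a) = 1010101000000000
  (a | (~d & ~a)) = 1010101011111111
  ~b = 1111000011110000
  ((a | (~d & ~a)) & ~b) = 1010000011110000
  (((a | (~d & ~a)) & ~b) & c) = 0010000000110000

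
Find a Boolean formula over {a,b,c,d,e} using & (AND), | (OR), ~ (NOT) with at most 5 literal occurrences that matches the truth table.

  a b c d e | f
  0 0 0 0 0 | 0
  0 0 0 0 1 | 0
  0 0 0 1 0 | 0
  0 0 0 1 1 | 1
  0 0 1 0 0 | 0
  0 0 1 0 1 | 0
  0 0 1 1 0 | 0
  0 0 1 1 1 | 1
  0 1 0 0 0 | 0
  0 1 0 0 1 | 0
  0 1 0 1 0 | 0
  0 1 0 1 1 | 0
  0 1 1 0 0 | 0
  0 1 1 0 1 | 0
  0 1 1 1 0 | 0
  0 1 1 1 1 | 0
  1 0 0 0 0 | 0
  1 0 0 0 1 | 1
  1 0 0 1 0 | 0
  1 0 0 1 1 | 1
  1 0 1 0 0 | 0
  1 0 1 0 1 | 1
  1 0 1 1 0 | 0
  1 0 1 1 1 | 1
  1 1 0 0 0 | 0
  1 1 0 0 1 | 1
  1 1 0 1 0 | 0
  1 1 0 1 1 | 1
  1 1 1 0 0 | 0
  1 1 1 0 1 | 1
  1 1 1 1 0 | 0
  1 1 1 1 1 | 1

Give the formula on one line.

  ~b = 11111111000000001111111100000000
  (~b & d) = 00110011000000000011001100000000
  (a | (~b & d)) = 00110011000000001111111111111111
  ((a | (~b & d)) & e) = 00010001000000000101010101010101

((a | (~b & d)) & e)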